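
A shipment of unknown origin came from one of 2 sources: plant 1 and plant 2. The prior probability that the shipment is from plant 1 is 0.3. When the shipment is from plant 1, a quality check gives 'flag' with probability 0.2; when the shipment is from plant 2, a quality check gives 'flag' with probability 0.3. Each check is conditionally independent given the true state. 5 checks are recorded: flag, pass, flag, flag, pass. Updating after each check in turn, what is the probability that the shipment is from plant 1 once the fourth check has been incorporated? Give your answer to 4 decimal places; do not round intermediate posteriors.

After 'flag': P(plant 1) = 0.2·0.3000 / (0.2·0.3000 + 0.3·0.7000) ≈ 0.2222
After 'pass': P(plant 1) = 0.8·0.2222 / (0.8·0.2222 + 0.7·0.7778) ≈ 0.2462
After 'flag': P(plant 1) = 0.2·0.2462 / (0.2·0.2462 + 0.3·0.7538) ≈ 0.1788
After 'flag': P(plant 1) = 0.2·0.1788 / (0.2·0.1788 + 0.3·0.8212) ≈ 0.1267

0.1267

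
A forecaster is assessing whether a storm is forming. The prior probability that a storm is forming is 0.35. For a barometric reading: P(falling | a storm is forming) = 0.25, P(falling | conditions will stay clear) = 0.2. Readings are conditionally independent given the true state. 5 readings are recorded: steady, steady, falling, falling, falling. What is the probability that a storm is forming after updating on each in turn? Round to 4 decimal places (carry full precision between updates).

After 'steady': P(storm) = 0.75·0.3500 / (0.75·0.3500 + 0.8·0.6500) ≈ 0.3355
After 'steady': P(storm) = 0.75·0.3355 / (0.75·0.3355 + 0.8·0.6645) ≈ 0.3212
After 'falling': P(storm) = 0.25·0.3212 / (0.25·0.3212 + 0.2·0.6788) ≈ 0.3717
After 'falling': P(storm) = 0.25·0.3717 / (0.25·0.3717 + 0.2·0.6283) ≈ 0.4251
After 'falling': P(storm) = 0.25·0.4251 / (0.25·0.4251 + 0.2·0.5749) ≈ 0.4803

0.4803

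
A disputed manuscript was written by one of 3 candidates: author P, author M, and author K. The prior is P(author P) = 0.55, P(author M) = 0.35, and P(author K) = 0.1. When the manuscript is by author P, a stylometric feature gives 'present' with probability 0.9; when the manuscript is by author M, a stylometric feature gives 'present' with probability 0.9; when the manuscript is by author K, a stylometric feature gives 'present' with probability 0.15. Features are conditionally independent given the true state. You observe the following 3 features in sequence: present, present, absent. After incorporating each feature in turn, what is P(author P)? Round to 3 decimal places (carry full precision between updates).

0.595

After 'present': normaliser = 0.9·0.5500 + 0.9·0.3500 + 0.15·0.1000; P(author P) ≈ 0.6000, P(author M) ≈ 0.3818, P(author K) ≈ 0.0182
After 'present': normaliser = 0.9·0.6000 + 0.9·0.3818 + 0.15·0.0182; P(author P) ≈ 0.6092, P(author M) ≈ 0.3877, P(author K) ≈ 0.0031
After 'absent': normaliser = 0.1·0.6092 + 0.1·0.3877 + 0.85·0.0031; P(author P) ≈ 0.5955, P(author M) ≈ 0.3789, P(author K) ≈ 0.0256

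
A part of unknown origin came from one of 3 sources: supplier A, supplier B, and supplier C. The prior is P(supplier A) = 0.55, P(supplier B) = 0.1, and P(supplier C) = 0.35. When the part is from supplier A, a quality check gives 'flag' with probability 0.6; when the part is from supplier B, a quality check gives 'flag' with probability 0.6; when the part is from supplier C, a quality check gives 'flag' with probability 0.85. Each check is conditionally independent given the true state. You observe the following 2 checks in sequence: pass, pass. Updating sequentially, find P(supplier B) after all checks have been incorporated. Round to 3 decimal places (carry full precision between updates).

0.143

After 'pass': normaliser = 0.4·0.5500 + 0.4·0.1000 + 0.15·0.3500; P(supplier A) ≈ 0.7040, P(supplier B) ≈ 0.1280, P(supplier C) ≈ 0.1680
After 'pass': normaliser = 0.4·0.7040 + 0.4·0.1280 + 0.15·0.1680; P(supplier A) ≈ 0.7866, P(supplier B) ≈ 0.1430, P(supplier C) ≈ 0.0704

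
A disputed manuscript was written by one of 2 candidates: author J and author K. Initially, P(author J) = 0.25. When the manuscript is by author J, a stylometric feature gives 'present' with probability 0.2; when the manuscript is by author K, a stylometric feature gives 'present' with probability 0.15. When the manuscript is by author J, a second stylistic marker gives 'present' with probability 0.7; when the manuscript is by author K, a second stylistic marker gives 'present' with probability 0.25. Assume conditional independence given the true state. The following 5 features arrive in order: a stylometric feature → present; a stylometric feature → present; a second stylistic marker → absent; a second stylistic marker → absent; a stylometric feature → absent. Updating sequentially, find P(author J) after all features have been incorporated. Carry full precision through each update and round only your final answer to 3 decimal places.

After a stylometric feature='present': P(author J) = 0.2·0.2500 / (0.2·0.2500 + 0.15·0.7500) ≈ 0.3077
After a stylometric feature='present': P(author J) = 0.2·0.3077 / (0.2·0.3077 + 0.15·0.6923) ≈ 0.3721
After a second stylistic marker='absent': P(author J) = 0.3·0.3721 / (0.3·0.3721 + 0.75·0.6279) ≈ 0.1916
After a second stylistic marker='absent': P(author J) = 0.3·0.1916 / (0.3·0.1916 + 0.75·0.8084) ≈ 0.0866
After a stylometric feature='absent': P(author J) = 0.8·0.0866 / (0.8·0.0866 + 0.85·0.9134) ≈ 0.0819

0.082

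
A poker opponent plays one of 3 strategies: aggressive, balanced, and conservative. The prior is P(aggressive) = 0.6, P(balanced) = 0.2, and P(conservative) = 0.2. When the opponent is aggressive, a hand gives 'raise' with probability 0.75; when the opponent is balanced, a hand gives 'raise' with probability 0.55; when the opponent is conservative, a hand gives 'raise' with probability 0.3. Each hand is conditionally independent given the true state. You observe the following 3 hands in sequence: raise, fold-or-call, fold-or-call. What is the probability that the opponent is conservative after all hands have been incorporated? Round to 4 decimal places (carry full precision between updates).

0.3684

After 'raise': normaliser = 0.75·0.6000 + 0.55·0.2000 + 0.3·0.2000; P(aggressive) ≈ 0.7258, P(balanced) ≈ 0.1774, P(conservative) ≈ 0.0968
After 'fold-or-call': normaliser = 0.25·0.7258 + 0.45·0.1774 + 0.7·0.0968; P(aggressive) ≈ 0.5515, P(balanced) ≈ 0.2426, P(conservative) ≈ 0.2059
After 'fold-or-call': normaliser = 0.25·0.5515 + 0.45·0.2426 + 0.7·0.2059; P(aggressive) ≈ 0.3524, P(balanced) ≈ 0.2791, P(conservative) ≈ 0.3684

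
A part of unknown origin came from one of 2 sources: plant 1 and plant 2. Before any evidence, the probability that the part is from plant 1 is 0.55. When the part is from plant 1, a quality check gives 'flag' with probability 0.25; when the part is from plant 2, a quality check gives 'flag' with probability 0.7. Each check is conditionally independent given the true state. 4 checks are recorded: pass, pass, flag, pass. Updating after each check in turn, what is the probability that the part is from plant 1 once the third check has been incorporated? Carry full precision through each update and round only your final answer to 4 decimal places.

0.7318

After 'pass': P(plant 1) = 0.75·0.5500 / (0.75·0.5500 + 0.3·0.4500) ≈ 0.7534
After 'pass': P(plant 1) = 0.75·0.7534 / (0.75·0.7534 + 0.3·0.2466) ≈ 0.8842
After 'flag': P(plant 1) = 0.25·0.8842 / (0.25·0.8842 + 0.7·0.1158) ≈ 0.7318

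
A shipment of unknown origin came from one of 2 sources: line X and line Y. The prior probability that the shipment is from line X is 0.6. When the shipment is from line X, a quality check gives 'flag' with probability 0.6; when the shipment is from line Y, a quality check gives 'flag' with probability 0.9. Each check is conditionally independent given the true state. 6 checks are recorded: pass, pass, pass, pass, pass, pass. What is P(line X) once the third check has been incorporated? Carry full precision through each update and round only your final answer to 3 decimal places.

Apply Bayes' rule sequentially, carrying P(line X) forward.
After 'pass': P(line X) = 0.4·0.6000 / (0.4·0.6000 + 0.1·0.4000) ≈ 0.8571
After 'pass': P(line X) = 0.4·0.8571 / (0.4·0.8571 + 0.1·0.1429) ≈ 0.9600
After 'pass': P(line X) = 0.4·0.9600 / (0.4·0.9600 + 0.1·0.0400) ≈ 0.9897

0.990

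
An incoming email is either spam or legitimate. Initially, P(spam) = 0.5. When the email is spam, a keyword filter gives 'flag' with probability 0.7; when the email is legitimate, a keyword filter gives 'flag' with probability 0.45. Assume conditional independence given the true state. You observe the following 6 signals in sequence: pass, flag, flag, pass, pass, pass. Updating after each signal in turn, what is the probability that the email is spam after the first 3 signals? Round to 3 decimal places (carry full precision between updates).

0.569

After 'pass': P(spam) = 0.3·0.5000 / (0.3·0.5000 + 0.55·0.5000) ≈ 0.3529
After 'flag': P(spam) = 0.7·0.3529 / (0.7·0.3529 + 0.45·0.6471) ≈ 0.4590
After 'flag': P(spam) = 0.7·0.4590 / (0.7·0.4590 + 0.45·0.5410) ≈ 0.5689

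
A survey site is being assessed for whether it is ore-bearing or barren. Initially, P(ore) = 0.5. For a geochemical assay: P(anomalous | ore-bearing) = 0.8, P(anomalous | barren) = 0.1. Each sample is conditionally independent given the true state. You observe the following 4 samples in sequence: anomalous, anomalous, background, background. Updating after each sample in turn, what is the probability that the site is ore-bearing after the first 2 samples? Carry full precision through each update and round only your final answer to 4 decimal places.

0.9846

After 'anomalous': P(ore) = 0.8·0.5000 / (0.8·0.5000 + 0.1·0.5000) ≈ 0.8889
After 'anomalous': P(ore) = 0.8·0.8889 / (0.8·0.8889 + 0.1·0.1111) ≈ 0.9846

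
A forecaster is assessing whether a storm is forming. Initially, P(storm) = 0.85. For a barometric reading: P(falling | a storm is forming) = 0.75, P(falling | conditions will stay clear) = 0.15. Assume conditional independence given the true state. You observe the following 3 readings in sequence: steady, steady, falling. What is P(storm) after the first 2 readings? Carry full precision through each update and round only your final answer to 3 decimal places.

After 'steady': P(storm) = 0.25·0.8500 / (0.25·0.8500 + 0.85·0.1500) ≈ 0.6250
After 'steady': P(storm) = 0.25·0.6250 / (0.25·0.6250 + 0.85·0.3750) ≈ 0.3289

0.329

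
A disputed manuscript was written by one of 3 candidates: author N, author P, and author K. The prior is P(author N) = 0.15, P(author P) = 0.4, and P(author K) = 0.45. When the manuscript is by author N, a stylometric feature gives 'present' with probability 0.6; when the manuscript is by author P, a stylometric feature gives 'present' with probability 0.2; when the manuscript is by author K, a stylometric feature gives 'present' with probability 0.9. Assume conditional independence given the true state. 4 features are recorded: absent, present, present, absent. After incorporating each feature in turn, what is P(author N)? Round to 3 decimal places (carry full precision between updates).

Apply Bayes' rule sequentially, carrying P(author N) forward.
After 'absent': normaliser = 0.4·0.1500 + 0.8·0.4000 + 0.1·0.4500; P(author N) ≈ 0.1412, P(author P) ≈ 0.7529, P(author K) ≈ 0.1059
After 'present': normaliser = 0.6·0.1412 + 0.2·0.7529 + 0.9·0.1059; P(author N) ≈ 0.2562, P(author P) ≈ 0.4555, P(author K) ≈ 0.2883
After 'present': normaliser = 0.6·0.2562 + 0.2·0.4555 + 0.9·0.2883; P(author N) ≈ 0.3049, P(author P) ≈ 0.1807, P(author K) ≈ 0.5145
After 'absent': normaliser = 0.4·0.3049 + 0.8·0.1807 + 0.1·0.5145; P(author N) ≈ 0.3836, P(author P) ≈ 0.4546, P(author K) ≈ 0.1618

0.384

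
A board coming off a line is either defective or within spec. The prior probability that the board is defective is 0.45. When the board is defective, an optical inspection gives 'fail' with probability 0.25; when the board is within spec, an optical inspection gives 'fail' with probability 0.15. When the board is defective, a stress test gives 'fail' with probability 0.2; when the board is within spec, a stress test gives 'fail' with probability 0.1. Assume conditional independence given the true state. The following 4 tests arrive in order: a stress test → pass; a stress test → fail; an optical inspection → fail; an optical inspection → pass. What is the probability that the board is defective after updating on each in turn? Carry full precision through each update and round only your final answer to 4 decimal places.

After a stress test='pass': P(defective) = 0.8·0.4500 / (0.8·0.4500 + 0.9·0.5500) ≈ 0.4211
After a stress test='fail': P(defective) = 0.2·0.4211 / (0.2·0.4211 + 0.1·0.5789) ≈ 0.5926
After an optical inspection='fail': P(defective) = 0.25·0.5926 / (0.25·0.5926 + 0.15·0.4074) ≈ 0.7080
After an optical inspection='pass': P(defective) = 0.75·0.7080 / (0.75·0.7080 + 0.85·0.2920) ≈ 0.6814

0.6814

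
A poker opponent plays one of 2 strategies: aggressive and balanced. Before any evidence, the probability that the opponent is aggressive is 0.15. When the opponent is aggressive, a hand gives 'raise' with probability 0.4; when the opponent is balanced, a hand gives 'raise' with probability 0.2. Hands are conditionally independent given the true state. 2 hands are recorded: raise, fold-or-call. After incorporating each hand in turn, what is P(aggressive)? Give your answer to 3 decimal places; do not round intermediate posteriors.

0.209

Apply Bayes' rule sequentially, carrying P(aggressive) forward.
After 'raise': P(aggressive) = 0.4·0.1500 / (0.4·0.1500 + 0.2·0.8500) ≈ 0.2609
After 'fold-or-call': P(aggressive) = 0.6·0.2609 / (0.6·0.2609 + 0.8·0.7391) ≈ 0.2093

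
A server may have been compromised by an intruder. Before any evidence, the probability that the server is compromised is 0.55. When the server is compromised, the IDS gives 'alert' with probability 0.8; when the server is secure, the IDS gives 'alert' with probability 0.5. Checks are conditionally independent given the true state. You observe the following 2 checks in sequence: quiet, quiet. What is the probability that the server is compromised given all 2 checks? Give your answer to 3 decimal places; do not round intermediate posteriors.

Each posterior becomes the prior for the next update.
After 'quiet': P(compromised) = 0.2·0.5500 / (0.2·0.5500 + 0.5·0.4500) ≈ 0.3284
After 'quiet': P(compromised) = 0.2·0.3284 / (0.2·0.3284 + 0.5·0.6716) ≈ 0.1636

0.164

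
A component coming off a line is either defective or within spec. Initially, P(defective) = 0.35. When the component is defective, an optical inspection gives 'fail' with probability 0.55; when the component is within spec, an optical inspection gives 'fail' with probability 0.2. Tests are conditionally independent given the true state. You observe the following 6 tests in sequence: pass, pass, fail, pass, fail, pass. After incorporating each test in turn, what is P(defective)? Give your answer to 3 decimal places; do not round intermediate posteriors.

After 'pass': P(defective) = 0.45·0.3500 / (0.45·0.3500 + 0.8·0.6500) ≈ 0.2325
After 'pass': P(defective) = 0.45·0.2325 / (0.45·0.2325 + 0.8·0.7675) ≈ 0.1456
After 'fail': P(defective) = 0.55·0.1456 / (0.55·0.1456 + 0.2·0.8544) ≈ 0.3190
After 'pass': P(defective) = 0.45·0.3190 / (0.45·0.3190 + 0.8·0.6810) ≈ 0.2086
After 'fail': P(defective) = 0.55·0.2086 / (0.55·0.2086 + 0.2·0.7914) ≈ 0.4202
After 'pass': P(defective) = 0.45·0.4202 / (0.45·0.4202 + 0.8·0.5798) ≈ 0.2896

0.290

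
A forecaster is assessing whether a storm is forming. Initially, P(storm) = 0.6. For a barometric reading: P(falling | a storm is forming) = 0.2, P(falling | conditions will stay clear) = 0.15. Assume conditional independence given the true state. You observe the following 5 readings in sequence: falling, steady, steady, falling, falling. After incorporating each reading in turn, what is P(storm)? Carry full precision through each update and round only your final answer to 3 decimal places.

Apply Bayes' rule sequentially, carrying P(storm) forward.
After 'falling': P(storm) = 0.2·0.6000 / (0.2·0.6000 + 0.15·0.4000) ≈ 0.6667
After 'steady': P(storm) = 0.8·0.6667 / (0.8·0.6667 + 0.85·0.3333) ≈ 0.6531
After 'steady': P(storm) = 0.8·0.6531 / (0.8·0.6531 + 0.85·0.3469) ≈ 0.6392
After 'falling': P(storm) = 0.2·0.6392 / (0.2·0.6392 + 0.15·0.3608) ≈ 0.7026
After 'falling': P(storm) = 0.2·0.7026 / (0.2·0.7026 + 0.15·0.2974) ≈ 0.7590

0.759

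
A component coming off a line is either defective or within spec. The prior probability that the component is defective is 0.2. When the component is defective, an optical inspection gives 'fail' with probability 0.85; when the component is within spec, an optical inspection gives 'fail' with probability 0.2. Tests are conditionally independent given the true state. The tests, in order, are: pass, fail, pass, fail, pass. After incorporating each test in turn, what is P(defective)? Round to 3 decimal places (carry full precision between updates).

0.029

After 'pass': P(defective) = 0.15·0.2000 / (0.15·0.2000 + 0.8·0.8000) ≈ 0.0448
After 'fail': P(defective) = 0.85·0.0448 / (0.85·0.0448 + 0.2·0.9552) ≈ 0.1661
After 'pass': P(defective) = 0.15·0.1661 / (0.15·0.1661 + 0.8·0.8339) ≈ 0.0360
After 'fail': P(defective) = 0.85·0.0360 / (0.85·0.0360 + 0.2·0.9640) ≈ 0.1370
After 'pass': P(defective) = 0.15·0.1370 / (0.15·0.1370 + 0.8·0.8630) ≈ 0.0289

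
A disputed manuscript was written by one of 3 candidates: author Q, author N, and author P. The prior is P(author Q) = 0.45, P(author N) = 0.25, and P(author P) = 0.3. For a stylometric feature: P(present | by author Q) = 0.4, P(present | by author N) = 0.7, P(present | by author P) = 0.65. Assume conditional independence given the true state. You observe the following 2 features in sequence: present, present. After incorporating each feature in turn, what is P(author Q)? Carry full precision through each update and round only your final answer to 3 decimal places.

0.224

After 'present': normaliser = 0.4·0.4500 + 0.7·0.2500 + 0.65·0.3000; P(author Q) ≈ 0.3273, P(author N) ≈ 0.3182, P(author P) ≈ 0.3545
After 'present': normaliser = 0.4·0.3273 + 0.7·0.3182 + 0.65·0.3545; P(author Q) ≈ 0.2241, P(author N) ≈ 0.3813, P(author P) ≈ 0.3946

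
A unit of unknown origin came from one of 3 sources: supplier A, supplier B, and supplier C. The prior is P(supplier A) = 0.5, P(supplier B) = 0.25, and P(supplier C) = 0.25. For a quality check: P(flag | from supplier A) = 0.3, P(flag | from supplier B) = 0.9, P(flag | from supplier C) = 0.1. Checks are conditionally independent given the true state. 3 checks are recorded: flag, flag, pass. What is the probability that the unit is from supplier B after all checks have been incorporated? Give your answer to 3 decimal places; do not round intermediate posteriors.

After 'flag': normaliser = 0.3·0.5000 + 0.9·0.2500 + 0.1·0.2500; P(supplier A) ≈ 0.3750, P(supplier B) ≈ 0.5625, P(supplier C) ≈ 0.0625
After 'flag': normaliser = 0.3·0.3750 + 0.9·0.5625 + 0.1·0.0625; P(supplier A) ≈ 0.1800, P(supplier B) ≈ 0.8100, P(supplier C) ≈ 0.0100
After 'pass': normaliser = 0.7·0.1800 + 0.1·0.8100 + 0.9·0.0100; P(supplier A) ≈ 0.5833, P(supplier B) ≈ 0.3750, P(supplier C) ≈ 0.0417

0.375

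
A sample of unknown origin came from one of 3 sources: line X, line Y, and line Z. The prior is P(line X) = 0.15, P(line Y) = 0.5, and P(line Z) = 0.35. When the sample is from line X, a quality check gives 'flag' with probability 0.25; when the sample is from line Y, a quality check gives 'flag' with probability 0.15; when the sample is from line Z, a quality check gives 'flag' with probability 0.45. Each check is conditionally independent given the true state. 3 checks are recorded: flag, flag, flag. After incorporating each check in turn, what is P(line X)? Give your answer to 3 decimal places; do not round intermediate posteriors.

After 'flag': normaliser = 0.25·0.1500 + 0.15·0.5000 + 0.45·0.3500; P(line X) ≈ 0.1389, P(line Y) ≈ 0.2778, P(line Z) ≈ 0.5833
After 'flag': normaliser = 0.25·0.1389 + 0.15·0.2778 + 0.45·0.5833; P(line X) ≈ 0.1025, P(line Y) ≈ 0.1230, P(line Z) ≈ 0.7746
After 'flag': normaliser = 0.25·0.1025 + 0.15·0.1230 + 0.45·0.7746; P(line X) ≈ 0.0652, P(line Y) ≈ 0.0470, P(line Z) ≈ 0.8878

0.065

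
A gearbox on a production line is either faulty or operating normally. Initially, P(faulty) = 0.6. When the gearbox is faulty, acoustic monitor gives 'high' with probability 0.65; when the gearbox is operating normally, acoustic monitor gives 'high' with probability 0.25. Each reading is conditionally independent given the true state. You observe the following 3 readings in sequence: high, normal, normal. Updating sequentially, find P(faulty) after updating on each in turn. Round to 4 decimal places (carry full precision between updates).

0.4593

After 'high': P(faulty) = 0.65·0.6000 / (0.65·0.6000 + 0.25·0.4000) ≈ 0.7959
After 'normal': P(faulty) = 0.35·0.7959 / (0.35·0.7959 + 0.75·0.2041) ≈ 0.6454
After 'normal': P(faulty) = 0.35·0.6454 / (0.35·0.6454 + 0.75·0.3546) ≈ 0.4593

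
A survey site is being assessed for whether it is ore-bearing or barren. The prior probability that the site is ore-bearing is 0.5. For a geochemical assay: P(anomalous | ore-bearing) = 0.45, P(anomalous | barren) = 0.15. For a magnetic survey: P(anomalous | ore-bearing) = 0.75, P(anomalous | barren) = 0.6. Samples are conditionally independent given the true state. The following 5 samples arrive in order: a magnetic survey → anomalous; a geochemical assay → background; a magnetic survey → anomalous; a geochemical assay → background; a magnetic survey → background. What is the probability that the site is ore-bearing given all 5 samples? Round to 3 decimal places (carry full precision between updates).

After a magnetic survey='anomalous': P(ore) = 0.75·0.5000 / (0.75·0.5000 + 0.6·0.5000) ≈ 0.5556
After a geochemical assay='background': P(ore) = 0.55·0.5556 / (0.55·0.5556 + 0.85·0.4444) ≈ 0.4472
After a magnetic survey='anomalous': P(ore) = 0.75·0.4472 / (0.75·0.4472 + 0.6·0.5528) ≈ 0.5027
After a geochemical assay='background': P(ore) = 0.55·0.5027 / (0.55·0.5027 + 0.85·0.4973) ≈ 0.3955
After a magnetic survey='background': P(ore) = 0.25·0.3955 / (0.25·0.3955 + 0.4·0.6045) ≈ 0.2902

0.290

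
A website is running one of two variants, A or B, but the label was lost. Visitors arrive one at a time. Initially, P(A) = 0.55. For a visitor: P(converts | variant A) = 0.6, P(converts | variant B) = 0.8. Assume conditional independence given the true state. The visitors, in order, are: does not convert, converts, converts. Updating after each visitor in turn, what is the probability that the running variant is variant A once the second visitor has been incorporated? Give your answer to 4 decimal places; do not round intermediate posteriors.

After 'does not convert': P(A) = 0.4·0.5500 / (0.4·0.5500 + 0.2·0.4500) ≈ 0.7097
After 'converts': P(A) = 0.6·0.7097 / (0.6·0.7097 + 0.8·0.2903) ≈ 0.6471

0.6471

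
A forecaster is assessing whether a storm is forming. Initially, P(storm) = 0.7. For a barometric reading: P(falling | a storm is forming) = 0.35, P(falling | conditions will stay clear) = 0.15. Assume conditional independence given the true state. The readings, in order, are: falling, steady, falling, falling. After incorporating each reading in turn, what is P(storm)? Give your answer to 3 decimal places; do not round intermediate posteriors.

0.958

After 'falling': P(storm) = 0.35·0.7000 / (0.35·0.7000 + 0.15·0.3000) ≈ 0.8448
After 'steady': P(storm) = 0.65·0.8448 / (0.65·0.8448 + 0.85·0.1552) ≈ 0.8063
After 'falling': P(storm) = 0.35·0.8063 / (0.35·0.8063 + 0.15·0.1937) ≈ 0.9067
After 'falling': P(storm) = 0.35·0.9067 / (0.35·0.9067 + 0.15·0.0933) ≈ 0.9577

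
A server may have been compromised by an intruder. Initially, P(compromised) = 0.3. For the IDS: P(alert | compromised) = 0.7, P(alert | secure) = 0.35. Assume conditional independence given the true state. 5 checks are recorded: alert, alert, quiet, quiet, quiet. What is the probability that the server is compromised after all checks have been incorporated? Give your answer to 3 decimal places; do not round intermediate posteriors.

0.144

After 'alert': P(compromised) = 0.7·0.3000 / (0.7·0.3000 + 0.35·0.7000) ≈ 0.4615
After 'alert': P(compromised) = 0.7·0.4615 / (0.7·0.4615 + 0.35·0.5385) ≈ 0.6316
After 'quiet': P(compromised) = 0.3·0.6316 / (0.3·0.6316 + 0.65·0.3684) ≈ 0.4417
After 'quiet': P(compromised) = 0.3·0.4417 / (0.3·0.4417 + 0.65·0.5583) ≈ 0.2675
After 'quiet': P(compromised) = 0.3·0.2675 / (0.3·0.2675 + 0.65·0.7325) ≈ 0.1442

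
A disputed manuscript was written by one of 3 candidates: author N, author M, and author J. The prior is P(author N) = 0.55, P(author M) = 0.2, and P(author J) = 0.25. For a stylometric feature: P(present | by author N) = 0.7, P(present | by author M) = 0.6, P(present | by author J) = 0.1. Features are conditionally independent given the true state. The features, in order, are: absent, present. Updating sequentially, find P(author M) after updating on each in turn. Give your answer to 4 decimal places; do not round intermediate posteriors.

0.2581

After 'absent': normaliser = 0.3·0.5500 + 0.4·0.2000 + 0.9·0.2500; P(author N) ≈ 0.3511, P(author M) ≈ 0.1702, P(author J) ≈ 0.4787
After 'present': normaliser = 0.7·0.3511 + 0.6·0.1702 + 0.1·0.4787; P(author N) ≈ 0.6210, P(author M) ≈ 0.2581, P(author J) ≈ 0.1210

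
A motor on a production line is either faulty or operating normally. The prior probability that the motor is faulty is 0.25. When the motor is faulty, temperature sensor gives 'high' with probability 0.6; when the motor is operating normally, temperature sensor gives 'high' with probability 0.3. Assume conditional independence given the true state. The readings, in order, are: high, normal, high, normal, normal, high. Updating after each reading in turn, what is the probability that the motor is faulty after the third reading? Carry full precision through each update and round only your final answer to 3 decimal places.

0.432

After 'high': P(faulty) = 0.6·0.2500 / (0.6·0.2500 + 0.3·0.7500) ≈ 0.4000
After 'normal': P(faulty) = 0.4·0.4000 / (0.4·0.4000 + 0.7·0.6000) ≈ 0.2759
After 'high': P(faulty) = 0.6·0.2759 / (0.6·0.2759 + 0.3·0.7241) ≈ 0.4324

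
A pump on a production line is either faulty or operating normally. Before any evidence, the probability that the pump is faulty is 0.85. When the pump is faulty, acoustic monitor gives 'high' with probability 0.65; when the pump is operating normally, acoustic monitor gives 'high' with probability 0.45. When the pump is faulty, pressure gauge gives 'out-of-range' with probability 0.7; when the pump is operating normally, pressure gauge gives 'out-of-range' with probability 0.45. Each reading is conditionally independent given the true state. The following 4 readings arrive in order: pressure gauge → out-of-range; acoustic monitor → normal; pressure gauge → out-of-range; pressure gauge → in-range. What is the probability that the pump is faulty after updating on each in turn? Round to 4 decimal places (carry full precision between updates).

Apply Bayes' rule sequentially, carrying P(faulty) forward.
After pressure gauge='out-of-range': P(faulty) = 0.7·0.8500 / (0.7·0.8500 + 0.45·0.1500) ≈ 0.8981
After acoustic monitor='normal': P(faulty) = 0.35·0.8981 / (0.35·0.8981 + 0.55·0.1019) ≈ 0.8487
After pressure gauge='out-of-range': P(faulty) = 0.7·0.8487 / (0.7·0.8487 + 0.45·0.1513) ≈ 0.8972
After pressure gauge='in-range': P(faulty) = 0.3·0.8972 / (0.3·0.8972 + 0.55·0.1028) ≈ 0.8264

0.8264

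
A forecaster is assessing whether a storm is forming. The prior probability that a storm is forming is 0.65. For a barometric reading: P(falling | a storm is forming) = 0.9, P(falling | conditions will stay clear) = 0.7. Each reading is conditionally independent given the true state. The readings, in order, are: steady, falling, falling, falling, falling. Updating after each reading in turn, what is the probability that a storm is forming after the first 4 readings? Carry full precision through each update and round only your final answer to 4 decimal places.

0.5682

Apply Bayes' rule sequentially, carrying P(storm) forward.
After 'steady': P(storm) = 0.1·0.6500 / (0.1·0.6500 + 0.3·0.3500) ≈ 0.3824
After 'falling': P(storm) = 0.9·0.3824 / (0.9·0.3824 + 0.7·0.6176) ≈ 0.4432
After 'falling': P(storm) = 0.9·0.4432 / (0.9·0.4432 + 0.7·0.5568) ≈ 0.5058
After 'falling': P(storm) = 0.9·0.5058 / (0.9·0.5058 + 0.7·0.4942) ≈ 0.5682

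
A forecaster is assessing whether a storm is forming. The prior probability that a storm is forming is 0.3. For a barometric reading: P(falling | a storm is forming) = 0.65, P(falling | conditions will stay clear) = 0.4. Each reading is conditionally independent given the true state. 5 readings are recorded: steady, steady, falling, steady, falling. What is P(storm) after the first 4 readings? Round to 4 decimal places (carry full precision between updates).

After 'steady': P(storm) = 0.35·0.3000 / (0.35·0.3000 + 0.6·0.7000) ≈ 0.2000
After 'steady': P(storm) = 0.35·0.2000 / (0.35·0.2000 + 0.6·0.8000) ≈ 0.1273
After 'falling': P(storm) = 0.65·0.1273 / (0.65·0.1273 + 0.4·0.8727) ≈ 0.1916
After 'steady': P(storm) = 0.35·0.1916 / (0.35·0.1916 + 0.6·0.8084) ≈ 0.1214

0.1214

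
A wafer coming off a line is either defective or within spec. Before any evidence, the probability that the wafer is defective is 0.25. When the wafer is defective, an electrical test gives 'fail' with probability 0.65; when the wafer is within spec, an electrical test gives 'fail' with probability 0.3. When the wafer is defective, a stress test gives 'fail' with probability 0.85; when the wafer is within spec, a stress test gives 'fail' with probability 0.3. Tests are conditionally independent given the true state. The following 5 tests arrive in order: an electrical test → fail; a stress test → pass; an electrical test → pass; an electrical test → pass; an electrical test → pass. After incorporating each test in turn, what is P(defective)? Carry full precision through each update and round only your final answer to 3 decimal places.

0.019

After an electrical test='fail': P(defective) = 0.65·0.2500 / (0.65·0.2500 + 0.3·0.7500) ≈ 0.4194
After a stress test='pass': P(defective) = 0.15·0.4194 / (0.15·0.4194 + 0.7·0.5806) ≈ 0.1340
After an electrical test='pass': P(defective) = 0.35·0.1340 / (0.35·0.1340 + 0.7·0.8660) ≈ 0.0718
After an electrical test='pass': P(defective) = 0.35·0.0718 / (0.35·0.0718 + 0.7·0.9282) ≈ 0.0372
After an electrical test='pass': P(defective) = 0.35·0.0372 / (0.35·0.0372 + 0.7·0.9628) ≈ 0.0190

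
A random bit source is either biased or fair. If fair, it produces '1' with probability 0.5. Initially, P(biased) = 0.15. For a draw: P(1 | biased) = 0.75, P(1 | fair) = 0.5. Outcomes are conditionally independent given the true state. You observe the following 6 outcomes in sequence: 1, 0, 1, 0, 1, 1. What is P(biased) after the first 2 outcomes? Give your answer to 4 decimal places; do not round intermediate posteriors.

After '1': P(biased) = 0.75·0.1500 / (0.75·0.1500 + 0.5·0.8500) ≈ 0.2093
After '0': P(biased) = 0.25·0.2093 / (0.25·0.2093 + 0.5·0.7907) ≈ 0.1169

0.1169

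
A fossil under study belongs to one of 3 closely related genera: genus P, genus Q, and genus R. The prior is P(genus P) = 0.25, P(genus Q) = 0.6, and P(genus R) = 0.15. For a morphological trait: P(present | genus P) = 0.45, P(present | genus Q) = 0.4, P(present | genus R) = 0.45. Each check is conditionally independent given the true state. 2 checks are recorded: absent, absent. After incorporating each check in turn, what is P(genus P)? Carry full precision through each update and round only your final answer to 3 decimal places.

0.224

After 'absent': normaliser = 0.55·0.2500 + 0.6·0.6000 + 0.55·0.1500; P(genus P) ≈ 0.2371, P(genus Q) ≈ 0.6207, P(genus R) ≈ 0.1422
After 'absent': normaliser = 0.55·0.2371 + 0.6·0.6207 + 0.55·0.1422; P(genus P) ≈ 0.2244, P(genus Q) ≈ 0.6409, P(genus R) ≈ 0.1346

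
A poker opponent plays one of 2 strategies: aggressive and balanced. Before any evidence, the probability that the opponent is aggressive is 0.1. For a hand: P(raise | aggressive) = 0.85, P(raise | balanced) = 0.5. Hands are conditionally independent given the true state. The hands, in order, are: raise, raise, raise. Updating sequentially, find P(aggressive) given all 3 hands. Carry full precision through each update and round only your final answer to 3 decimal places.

0.353

Apply Bayes' rule sequentially, carrying P(aggressive) forward.
After 'raise': P(aggressive) = 0.85·0.1000 / (0.85·0.1000 + 0.5·0.9000) ≈ 0.1589
After 'raise': P(aggressive) = 0.85·0.1589 / (0.85·0.1589 + 0.5·0.8411) ≈ 0.2431
After 'raise': P(aggressive) = 0.85·0.2431 / (0.85·0.2431 + 0.5·0.7569) ≈ 0.3531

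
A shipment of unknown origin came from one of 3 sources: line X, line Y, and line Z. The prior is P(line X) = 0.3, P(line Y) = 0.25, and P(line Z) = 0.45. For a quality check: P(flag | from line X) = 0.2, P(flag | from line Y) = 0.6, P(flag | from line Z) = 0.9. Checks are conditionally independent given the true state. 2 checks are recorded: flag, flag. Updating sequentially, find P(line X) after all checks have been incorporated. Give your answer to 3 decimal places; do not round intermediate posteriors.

After 'flag': normaliser = 0.2·0.3000 + 0.6·0.2500 + 0.9·0.4500; P(line X) ≈ 0.0976, P(line Y) ≈ 0.2439, P(line Z) ≈ 0.6585
After 'flag': normaliser = 0.2·0.0976 + 0.6·0.2439 + 0.9·0.6585; P(line X) ≈ 0.0257, P(line Y) ≈ 0.1929, P(line Z) ≈ 0.7814

0.026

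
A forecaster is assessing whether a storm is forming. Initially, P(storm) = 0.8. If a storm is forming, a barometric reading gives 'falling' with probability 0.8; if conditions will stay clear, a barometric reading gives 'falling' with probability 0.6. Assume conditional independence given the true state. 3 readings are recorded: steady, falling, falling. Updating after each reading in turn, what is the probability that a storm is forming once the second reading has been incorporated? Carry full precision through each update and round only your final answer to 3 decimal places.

0.727

After 'steady': P(storm) = 0.2·0.8000 / (0.2·0.8000 + 0.4·0.2000) ≈ 0.6667
After 'falling': P(storm) = 0.8·0.6667 / (0.8·0.6667 + 0.6·0.3333) ≈ 0.7273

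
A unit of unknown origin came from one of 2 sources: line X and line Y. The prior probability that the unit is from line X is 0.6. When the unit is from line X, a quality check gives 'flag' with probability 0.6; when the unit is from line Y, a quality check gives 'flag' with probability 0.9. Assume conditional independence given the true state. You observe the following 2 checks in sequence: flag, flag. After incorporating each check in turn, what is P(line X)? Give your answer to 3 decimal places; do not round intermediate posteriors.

After 'flag': P(line X) = 0.6·0.6000 / (0.6·0.6000 + 0.9·0.4000) ≈ 0.5000
After 'flag': P(line X) = 0.6·0.5000 / (0.6·0.5000 + 0.9·0.5000) ≈ 0.4000

0.400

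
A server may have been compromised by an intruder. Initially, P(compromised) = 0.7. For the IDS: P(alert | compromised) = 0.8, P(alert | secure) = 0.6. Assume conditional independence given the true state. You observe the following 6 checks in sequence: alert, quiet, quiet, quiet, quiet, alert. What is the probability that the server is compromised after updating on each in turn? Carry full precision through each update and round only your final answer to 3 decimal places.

0.206

After 'alert': P(compromised) = 0.8·0.7000 / (0.8·0.7000 + 0.6·0.3000) ≈ 0.7568
After 'quiet': P(compromised) = 0.2·0.7568 / (0.2·0.7568 + 0.4·0.2432) ≈ 0.6087
After 'quiet': P(compromised) = 0.2·0.6087 / (0.2·0.6087 + 0.4·0.3913) ≈ 0.4375
After 'quiet': P(compromised) = 0.2·0.4375 / (0.2·0.4375 + 0.4·0.5625) ≈ 0.2800
After 'quiet': P(compromised) = 0.2·0.2800 / (0.2·0.2800 + 0.4·0.7200) ≈ 0.1628
After 'alert': P(compromised) = 0.8·0.1628 / (0.8·0.1628 + 0.6·0.8372) ≈ 0.2059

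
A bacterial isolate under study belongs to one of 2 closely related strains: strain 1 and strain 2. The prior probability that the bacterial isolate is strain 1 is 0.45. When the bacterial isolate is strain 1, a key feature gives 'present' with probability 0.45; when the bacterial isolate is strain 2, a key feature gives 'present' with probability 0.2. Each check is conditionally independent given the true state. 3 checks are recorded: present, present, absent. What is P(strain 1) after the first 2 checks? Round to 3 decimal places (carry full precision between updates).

0.806

After 'present': P(strain 1) = 0.45·0.4500 / (0.45·0.4500 + 0.2·0.5500) ≈ 0.6480
After 'present': P(strain 1) = 0.45·0.6480 / (0.45·0.6480 + 0.2·0.3520) ≈ 0.8055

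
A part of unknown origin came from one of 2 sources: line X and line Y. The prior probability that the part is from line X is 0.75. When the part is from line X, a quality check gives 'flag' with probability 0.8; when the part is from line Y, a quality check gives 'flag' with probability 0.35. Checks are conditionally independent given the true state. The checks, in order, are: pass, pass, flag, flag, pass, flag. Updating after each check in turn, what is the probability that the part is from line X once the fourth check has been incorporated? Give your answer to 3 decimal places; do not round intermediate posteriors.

After 'pass': P(line X) = 0.2·0.7500 / (0.2·0.7500 + 0.65·0.2500) ≈ 0.4800
After 'pass': P(line X) = 0.2·0.4800 / (0.2·0.4800 + 0.65·0.5200) ≈ 0.2212
After 'flag': P(line X) = 0.8·0.2212 / (0.8·0.2212 + 0.35·0.7788) ≈ 0.3936
After 'flag': P(line X) = 0.8·0.3936 / (0.8·0.3936 + 0.35·0.6064) ≈ 0.5974

0.597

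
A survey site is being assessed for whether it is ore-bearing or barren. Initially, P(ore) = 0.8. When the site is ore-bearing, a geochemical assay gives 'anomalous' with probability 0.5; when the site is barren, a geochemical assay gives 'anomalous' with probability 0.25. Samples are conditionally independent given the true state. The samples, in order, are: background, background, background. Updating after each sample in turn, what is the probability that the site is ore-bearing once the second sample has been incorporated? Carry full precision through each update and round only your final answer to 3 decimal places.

Apply Bayes' rule sequentially, carrying P(ore) forward.
After 'background': P(ore) = 0.5·0.8000 / (0.5·0.8000 + 0.75·0.2000) ≈ 0.7273
After 'background': P(ore) = 0.5·0.7273 / (0.5·0.7273 + 0.75·0.2727) ≈ 0.6400

0.640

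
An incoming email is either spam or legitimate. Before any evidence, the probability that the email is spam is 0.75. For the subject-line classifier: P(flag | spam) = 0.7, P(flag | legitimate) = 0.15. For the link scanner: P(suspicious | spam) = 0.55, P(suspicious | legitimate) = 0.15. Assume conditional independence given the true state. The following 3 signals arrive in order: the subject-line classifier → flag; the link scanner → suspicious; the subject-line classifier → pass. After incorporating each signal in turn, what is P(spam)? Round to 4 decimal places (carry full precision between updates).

After the subject-line classifier='flag': P(spam) = 0.7·0.7500 / (0.7·0.7500 + 0.15·0.2500) ≈ 0.9333
After the link scanner='suspicious': P(spam) = 0.55·0.9333 / (0.55·0.9333 + 0.15·0.0667) ≈ 0.9809
After the subject-line classifier='pass': P(spam) = 0.3·0.9809 / (0.3·0.9809 + 0.85·0.0191) ≈ 0.9477

0.9477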